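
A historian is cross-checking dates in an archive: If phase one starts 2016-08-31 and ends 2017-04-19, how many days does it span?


Start date: 2016-08-31
End date: 2017-04-19
Aug 2016: +1 days
Sep 2016: +30 days
Oct 2016: +31 days
... (6 more months)
Total: 231 days

231


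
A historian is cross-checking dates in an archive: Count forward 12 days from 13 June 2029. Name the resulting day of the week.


Start: 2029-06-13 (Wednesday)
Step 1 - find target date: add 12 days
  2029-06-13 + 12 days = 2029-06-25
Step 2 - day of week:
  12 mod 7 = 5
  Wednesday + 5 days -> Monday
Result: Monday (2029-06-25)

Monday


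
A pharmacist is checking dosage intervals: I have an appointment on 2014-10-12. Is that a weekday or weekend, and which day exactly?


Date: 2014-10-12
January 1, 2014 is a Wednesday
Day of year: 285
Offset from Jan 1: 284 days
284 mod 7 = 4
Result: Sunday

Sunday


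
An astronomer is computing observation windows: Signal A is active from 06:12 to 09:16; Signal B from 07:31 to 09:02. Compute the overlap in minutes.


Interval A: [372, 556] minutes from midnight
Interval B: [451, 542] minutes from midnight
Overlap start = max(372, 451) = 451
Overlap end = min(556, 542) = 542
Overlap = 542 - 451 = 91 minutes

91


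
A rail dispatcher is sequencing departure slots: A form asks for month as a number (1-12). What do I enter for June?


Calendar month order:
5. May
6. June <--
7. July
June is month number 6

6


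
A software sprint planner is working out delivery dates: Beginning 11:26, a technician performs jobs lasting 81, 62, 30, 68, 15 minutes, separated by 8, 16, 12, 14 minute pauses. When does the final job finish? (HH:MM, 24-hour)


Start: 11:26 = 686 min from midnight
  after task 1 (81 min): 12:47
  after break (8 min): 12:55
  after task 2 (62 min): 13:57
  after break (16 min): 14:13
  after task 3 (30 min): 14:43
  after break (12 min): 14:55
  after task 4 (68 min): 16:03
  after break (14 min): 16:17
  after task 5 (15 min): 16:32
Total elapsed: 306 minutes
End time: 16:32

16:32


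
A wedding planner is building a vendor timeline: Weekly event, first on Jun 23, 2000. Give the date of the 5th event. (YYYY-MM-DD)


First occurrence: 2000-06-23 (occurrence 1)
Each occurrence is 7 days after the previous.
Occurrence 5 is 4 weeks after the first.
4 weeks = 28 days
2000-06-23 + 28 days = 2000-07-21

2000-07-21


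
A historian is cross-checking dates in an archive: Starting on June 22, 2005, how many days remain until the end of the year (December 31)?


Start: June 22, 2005
End: December 31, 2005
Days left in June: 8
July: 31
August: 31
September: 30
October: 31
... plus remaining months
Sum of remaining months: 184
Total: 8 + 184 = 192

192


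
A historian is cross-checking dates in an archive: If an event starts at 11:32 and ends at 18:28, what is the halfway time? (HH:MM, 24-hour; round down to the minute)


Start time: 11:32 = 692 minutes from midnight
End time: 18:28 = 1108 minutes from midnight
Sum: 692 + 1108 = 1800
Midpoint: 1800 / 2 = 900 minutes
Convert: 900 / 60 = 15 hours, 0 minutes
Result: 15:00

15:00


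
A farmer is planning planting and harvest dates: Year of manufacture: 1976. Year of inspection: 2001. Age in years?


Birth year: 1976
Current year: 2001
Age = current year - birth year
Age = 2001 - 1976 = 25

25


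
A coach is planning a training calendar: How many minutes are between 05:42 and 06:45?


Start time: 05:42 = 342 minutes from midnight
End time: 06:45 = 405 minutes from midnight
Difference: 405 - 342 = 63 minutes
That is 1 hours and 3 minutes

63


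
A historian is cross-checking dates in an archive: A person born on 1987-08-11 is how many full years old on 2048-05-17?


Birth: 1987-08-11
Reference: 2048-05-17
Year difference: 2048 - 1987 = 61
Has birthday (08-11) occurred by 05-17? No
Birthday not yet reached this year -> subtract 1
Age in full years: 60

60


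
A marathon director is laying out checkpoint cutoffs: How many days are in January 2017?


Month: January
Year: 2017
January is a 31-day month
Total: 31 days

31


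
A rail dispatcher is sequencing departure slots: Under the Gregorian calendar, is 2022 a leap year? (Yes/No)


Year: 2022
Divisible by 4? 2022 / 4 = 505.5 -> No
Not divisible by 4, so NOT a leap year

No


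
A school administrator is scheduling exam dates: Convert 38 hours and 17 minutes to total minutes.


Hours: 38
Extra minutes: 17
Minutes per hour: 60
Hours to minutes: 38 x 60 = 2280
Total: 2280 + 17 = 2297

2297


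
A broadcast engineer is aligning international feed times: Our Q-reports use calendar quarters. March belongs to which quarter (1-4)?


Month: March (month 3)
Q1: January-March (months 1-3)
Q2: April-June (months 4-6)
Q3: July-September (months 7-9)
Q4: October-December (months 10-12)
Month 3 falls in Q1

1


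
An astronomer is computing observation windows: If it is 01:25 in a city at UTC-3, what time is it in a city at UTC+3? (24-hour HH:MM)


Local time: 01:25 at UTC-3 (offset -3h)
Target zone: UTC+3 (offset 3h)
Difference: 3 - (-3) = 6 hours
Calculation: 1 + (6) = 7
Result: 07:25

07:25


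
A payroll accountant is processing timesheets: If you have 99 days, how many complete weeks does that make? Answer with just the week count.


Total days: 99
Days per week: 7
Division: 99 / 7 = 14 remainder 1
Complete weeks: 14
Remaining days: 1

14


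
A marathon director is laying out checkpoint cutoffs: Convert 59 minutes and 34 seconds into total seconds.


Minutes: 59
Seconds: 34
Convert minutes to seconds: 59 x 60 = 3540
Add remaining seconds: 3540 + 34 = 3574

3574


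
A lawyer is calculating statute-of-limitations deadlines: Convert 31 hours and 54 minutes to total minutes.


Hours: 31
Minutes: 54
Convert hours to minutes: 31 x 60 = 1860
Add remaining minutes: 1860 + 54 = 1914

1914


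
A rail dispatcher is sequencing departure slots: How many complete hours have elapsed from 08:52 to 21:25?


Start: 08:52
End: 21:25
Hour difference: 21 - 8 = 13 hours
Minute difference: 25 - 52 = -27 minutes
Total minutes: 753
Complete hours: 753 / 60 = 12 (remainder 33)

12


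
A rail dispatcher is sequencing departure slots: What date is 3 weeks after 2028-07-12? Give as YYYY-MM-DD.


Start: 2028-07-12
Weeks to add: 3
Convert to days: 3 x 7 = 21 days
Add 21 days to 2028-07-12
Result: 2028-08-02

2028-08-02


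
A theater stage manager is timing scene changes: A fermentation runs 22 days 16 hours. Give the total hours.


Days: 22
Extra hours: 16
Hours per day: 24
Days to hours: 22 x 24 = 528
Total: 528 + 16 = 544

544


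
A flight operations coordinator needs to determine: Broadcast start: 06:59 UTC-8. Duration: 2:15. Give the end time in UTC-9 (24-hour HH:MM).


Start: 06:59 in UTC-8
Step 1 - add duration:
  minutes: 59 + 15 = 74 (carry 1h)
  hours: 6 + 2 + 1 = 9
  end in UTC-8: 09:14
Step 2 - convert UTC-8 -> UTC-9:
  offset difference: -9 - (-8) = -1 hours
  9 + (-1) = 8 -> mod 24 = 8
Result: 08:14 in UTC-9

08:14


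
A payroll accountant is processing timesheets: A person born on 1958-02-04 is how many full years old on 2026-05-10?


Birth: 1958-02-04
Reference: 2026-05-10
Year difference: 2026 - 1958 = 68
Has birthday (02-04) occurred by 05-10? Yes
Age in full years: 68

68


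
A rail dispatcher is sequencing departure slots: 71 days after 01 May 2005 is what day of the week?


Start: 2005-05-01 (Sunday)
Step 1 - find target date: add 71 days
  2005-05-01 + 71 days = 2005-07-11
Step 2 - day of week:
  71 mod 7 = 1
  Sunday + 1 days -> Monday
Result: Monday (2005-07-11)

Monday


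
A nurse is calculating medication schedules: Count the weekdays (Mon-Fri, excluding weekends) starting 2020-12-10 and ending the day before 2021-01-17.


Start: 2020-12-10 (Thursday)
End (exclusive): 2021-01-17 (Sunday)
Total calendar days: 38
Full weeks: 38 // 7 = 5 -> 25 weekdays
Remaining 3 days starting on Thursday:
  Thu(w), Fri(w), Sat(-) -> 2 weekdays
Total business days: 25 + 2 = 27

27


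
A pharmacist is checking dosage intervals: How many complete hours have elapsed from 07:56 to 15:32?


Start: 07:56
End: 15:32
Hour difference: 15 - 7 = 8 hours
Minute difference: 32 - 56 = -24 minutes
Total minutes: 456
Complete hours: 456 / 60 = 7 (remainder 36)

7


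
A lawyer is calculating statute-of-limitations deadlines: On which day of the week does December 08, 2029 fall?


Date: 2029-12-08
January 1, 2029 is a Monday
Day of year: 342
Offset from Jan 1: 341 days
341 mod 7 = 5
Result: Saturday

Saturday


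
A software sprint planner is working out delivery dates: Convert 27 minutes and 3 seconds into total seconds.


Minutes: 27
Seconds: 3
Convert minutes to seconds: 27 x 60 = 1620
Add remaining seconds: 1620 + 3 = 1623

1623


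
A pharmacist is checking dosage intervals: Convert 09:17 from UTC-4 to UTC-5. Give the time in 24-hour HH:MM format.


Local time: 09:17 at UTC-4 (offset -4h)
Target zone: UTC-5 (offset -5h)
Difference: -5 - (-4) = -1 hours
Calculation: 9 + (-1) = 8
Result: 08:17

08:17


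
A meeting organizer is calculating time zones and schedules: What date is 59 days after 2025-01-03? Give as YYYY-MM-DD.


Start: 2025-01-03
Adding 59 days
Days remaining in January: 28
After January: 31 days still to add
February 2025: 28 days, 3 remaining
March 2025 has 31 days, need 3
Result: 2025-03-03

2025-03-03


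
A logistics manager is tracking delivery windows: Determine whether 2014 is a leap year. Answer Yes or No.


Year: 2014
Divisible by 4? 2014 / 4 = 503.5 -> No
Not divisible by 4, so NOT a leap year

No


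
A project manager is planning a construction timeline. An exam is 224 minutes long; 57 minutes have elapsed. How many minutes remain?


Total budget: 224 minutes
Time used: 57 minutes
Remaining: 224 - 57 = 167 minutes
Percent used: 25.4%
Percent remaining: 74.6%

167


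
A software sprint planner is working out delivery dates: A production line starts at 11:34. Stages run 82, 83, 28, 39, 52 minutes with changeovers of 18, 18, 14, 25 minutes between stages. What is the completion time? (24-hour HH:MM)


Start: 11:34 = 694 min from midnight
  after task 1 (82 min): 12:56
  after break (18 min): 13:14
  after task 2 (83 min): 14:37
  after break (18 min): 14:55
  after task 3 (28 min): 15:23
  after break (14 min): 15:37
  after task 4 (39 min): 16:16
  after break (25 min): 16:41
  after task 5 (52 min): 17:33
Total elapsed: 359 minutes
End time: 17:33

17:33


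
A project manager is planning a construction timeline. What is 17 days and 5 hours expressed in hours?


Days: 17
Extra hours: 5
Hours per day: 24
Days to hours: 17 x 24 = 408
Total: 408 + 5 = 413

413


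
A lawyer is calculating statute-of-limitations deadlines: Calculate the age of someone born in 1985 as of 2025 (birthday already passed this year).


Birth year: 1985
Current year: 2025
Age = current year - birth year
Age = 2025 - 1985 = 40

40


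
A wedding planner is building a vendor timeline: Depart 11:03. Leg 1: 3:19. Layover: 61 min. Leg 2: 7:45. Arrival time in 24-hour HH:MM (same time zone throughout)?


Depart: 11:03
Leg 1: +199 min -> 14:22
Layover: +61 min -> 15:23
Leg 2: +465 min -> 23:08
Total travel: 725 minutes = 12h 5m
Arrival: 23:08

23:08


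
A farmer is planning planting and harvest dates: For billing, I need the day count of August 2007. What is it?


Month: August
Year: 2007
August is a 31-day month
Total: 31 days

31


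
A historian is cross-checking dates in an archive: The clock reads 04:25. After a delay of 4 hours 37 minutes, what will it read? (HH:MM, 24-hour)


Start time: 04:25
Adding: 4 hours 37 minutes
Minutes: 25 + 37 = 62
Minute overflow: 62 >= 60, so carry 1 hour, minutes = 2
Hours: 4 + 4 + 1 = 9
Result: 09:02

09:02


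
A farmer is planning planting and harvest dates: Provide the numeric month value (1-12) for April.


Calendar month order:
3. March
4. April <--
5. May
April is month number 4

4


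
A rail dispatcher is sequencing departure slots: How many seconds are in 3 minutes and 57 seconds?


Minutes: 3
Extra seconds: 57
Seconds per minute: 60
Minutes to seconds: 3 x 60 = 180
Total: 180 + 57 = 237

237


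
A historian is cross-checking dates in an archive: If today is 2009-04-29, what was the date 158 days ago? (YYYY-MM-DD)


Start: 2009-04-29
Subtracting 158 days
Days already passed in April: 29
After going back through April: 129 more days to subtract
March 2009: 31 days, 98 remaining
February 2009: 28 days, 70 remaining
January 2009: 31 days, 39 remaining
December 2008: 31 days, 8 remaining
Result: 2008-11-22

2008-11-22


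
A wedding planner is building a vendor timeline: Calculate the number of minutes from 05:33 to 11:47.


Start time: 05:33 = 333 minutes from midnight
End time: 11:47 = 707 minutes from midnight
Difference: 707 - 333 = 374 minutes
That is 6 hours and 14 minutes

374


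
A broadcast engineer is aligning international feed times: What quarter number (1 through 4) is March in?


Month: March (month 3)
Q1: January-March (months 1-3)
Q2: April-June (months 4-6)
Q3: July-September (months 7-9)
Q4: October-December (months 10-12)
Month 3 falls in Q1

1


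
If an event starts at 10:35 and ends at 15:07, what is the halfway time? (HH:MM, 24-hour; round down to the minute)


Start time: 10:35 = 635 minutes from midnight
End time: 15:07 = 907 minutes from midnight
Sum: 635 + 907 = 1542
Midpoint: 1542 / 2 = 771 minutes
Convert: 771 / 60 = 12 hours, 51 minutes
Result: 12:51

12:51


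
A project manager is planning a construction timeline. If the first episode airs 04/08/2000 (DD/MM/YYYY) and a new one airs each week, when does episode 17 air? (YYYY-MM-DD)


First occurrence: 2000-08-04 (occurrence 1)
Each occurrence is 7 days after the previous.
Occurrence 17 is 16 weeks after the first.
16 weeks = 112 days
2000-08-04 + 112 days = 2000-11-24

2000-11-24


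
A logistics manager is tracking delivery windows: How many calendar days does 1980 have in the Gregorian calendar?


Year: 1980
Check leap year rules:
Divisible by 4? Yes
Divisible by 100? No
1980 is a leap year
Days: 366

366


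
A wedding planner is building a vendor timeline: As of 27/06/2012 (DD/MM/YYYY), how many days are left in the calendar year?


Start: June 27, 2012
End: December 31, 2012
Days left in June: 3
July: 31
August: 31
September: 30
October: 31
... plus remaining months
Sum of remaining months: 184
Total: 3 + 184 = 187

187


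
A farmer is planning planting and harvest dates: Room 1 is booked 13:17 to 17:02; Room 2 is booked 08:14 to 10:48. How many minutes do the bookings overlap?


Interval A: [797, 1022] minutes from midnight
Interval B: [494, 648] minutes from midnight
Overlap start = max(797, 494) = 797
Overlap end = min(1022, 648) = 648
End <= start, so the intervals do not overlap: 0 minutes

0


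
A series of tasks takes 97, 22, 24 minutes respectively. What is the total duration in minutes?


Durations: 97, 22, 24
Running sum: 97
+ 22 = 119
+ 24 = 143
Total duration: 143 minutes
That is 2 hours and 23 minutes

143


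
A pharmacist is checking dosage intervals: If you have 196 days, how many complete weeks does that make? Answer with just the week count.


Total days: 196
Days per week: 7
Division: 196 / 7 = 28 remainder 0
Complete weeks: 28
Remaining days: 0

28


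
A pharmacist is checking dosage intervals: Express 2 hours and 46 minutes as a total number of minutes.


Hours: 2
Extra minutes: 46
Minutes per hour: 60
Hours to minutes: 2 x 60 = 120
Total: 120 + 46 = 166

166


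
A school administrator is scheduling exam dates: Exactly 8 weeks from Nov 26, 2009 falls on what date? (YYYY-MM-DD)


Start: 2009-11-26
Weeks to add: 8
Convert to days: 8 x 7 = 56 days
Add 56 days to 2009-11-26
Result: 2010-01-21

2010-01-21


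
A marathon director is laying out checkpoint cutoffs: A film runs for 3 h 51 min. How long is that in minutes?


Hours: 3
Minutes: 51
Convert hours to minutes: 3 x 60 = 180
Add remaining minutes: 180 + 51 = 231

231


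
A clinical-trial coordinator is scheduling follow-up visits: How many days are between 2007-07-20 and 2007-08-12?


Start date: 2007-07-20
End date: 2007-08-12
Jul 2007: +12 days
Aug 2007: +11 days
Total: 23 days

23


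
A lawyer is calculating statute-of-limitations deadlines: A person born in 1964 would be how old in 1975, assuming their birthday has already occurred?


Birth year: 1964
Current year: 1975
Age = current year - birth year
Age = 1975 - 1964 = 11

11


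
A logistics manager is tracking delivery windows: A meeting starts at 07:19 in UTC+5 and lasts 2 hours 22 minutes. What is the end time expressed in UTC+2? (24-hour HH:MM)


Start: 07:19 in UTC+5
Step 1 - add duration:
  minutes: 19 + 22 = 41
  hours: 7 + 2 + 0 = 9
  end in UTC+5: 09:41
Step 2 - convert UTC+5 -> UTC+2:
  offset difference: 2 - (5) = -3 hours
  9 + (-3) = 6 -> mod 24 = 6
Result: 06:41 in UTC+2

06:41


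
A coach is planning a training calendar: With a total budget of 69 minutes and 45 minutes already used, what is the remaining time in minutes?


Total budget: 69 minutes
Time used: 45 minutes
Remaining: 69 - 45 = 24 minutes
Percent used: 65.2%
Percent remaining: 34.8%

24


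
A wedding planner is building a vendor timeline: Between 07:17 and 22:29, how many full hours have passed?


Start: 07:17
End: 22:29
Hour difference: 22 - 7 = 15 hours
Minute difference: 29 - 17 = 12 minutes
Total minutes: 912
Complete hours: 912 / 60 = 15 (remainder 12)

15


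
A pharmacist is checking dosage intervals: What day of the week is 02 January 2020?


Date: 2020-01-02
January 1, 2020 is a Wednesday
Day of year: 2
Offset from Jan 1: 1 days
1 mod 7 = 1
Result: Thursday

Thursday


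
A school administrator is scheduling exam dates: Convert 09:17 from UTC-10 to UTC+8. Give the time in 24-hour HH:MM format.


Local time: 09:17 at UTC-10 (offset -10h)
Target zone: UTC+8 (offset 8h)
Difference: 8 - (-10) = 18 hours
Calculation: 9 + (18) = 27
Wraparound: (27) mod 24 = 3
Result: 03:17

03:17


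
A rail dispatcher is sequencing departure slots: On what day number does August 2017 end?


Month: August
Year: 2017
August is a 31-day month
Total: 31 days

31


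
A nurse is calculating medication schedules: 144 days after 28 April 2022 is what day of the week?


Start: 2022-04-28 (Thursday)
Step 1 - find target date: add 144 days
  2022-04-28 + 144 days = 2022-09-19
Step 2 - day of week:
  144 mod 7 = 4
  Thursday + 4 days -> Monday
Result: Monday (2022-09-19)

Monday


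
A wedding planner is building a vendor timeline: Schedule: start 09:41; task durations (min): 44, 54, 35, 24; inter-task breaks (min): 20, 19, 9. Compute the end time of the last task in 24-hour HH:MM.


Start: 09:41 = 581 min from midnight
  after task 1 (44 min): 10:25
  after break (20 min): 10:45
  after task 2 (54 min): 11:39
  after break (19 min): 11:58
  after task 3 (35 min): 12:33
  after break (9 min): 12:42
  after task 4 (24 min): 13:06
Total elapsed: 205 minutes
End time: 13:06

13:06


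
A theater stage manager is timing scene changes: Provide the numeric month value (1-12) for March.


Calendar month order:
2. February
3. March <--
4. April
March is month number 3

3


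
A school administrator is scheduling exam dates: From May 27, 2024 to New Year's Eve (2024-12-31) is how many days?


Start: May 27, 2024
End: December 31, 2024
Days left in May: 4
June: 30
July: 31
August: 31
September: 30
... plus remaining months
Sum of remaining months: 214
Total: 4 + 214 = 218

218


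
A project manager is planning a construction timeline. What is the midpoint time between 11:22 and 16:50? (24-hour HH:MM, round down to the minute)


Start time: 11:22 = 682 minutes from midnight
End time: 16:50 = 1010 minutes from midnight
Sum: 682 + 1010 = 1692
Midpoint: 1692 / 2 = 846 minutes
Convert: 846 / 60 = 14 hours, 6 minutes
Result: 14:06

14:06


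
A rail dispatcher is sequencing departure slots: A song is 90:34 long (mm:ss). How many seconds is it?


Minutes: 90
Extra seconds: 34
Seconds per minute: 60
Minutes to seconds: 90 x 60 = 5400
Total: 5400 + 34 = 5434

5434


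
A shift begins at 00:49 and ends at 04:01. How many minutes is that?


Start time: 00:49 = 49 minutes from midnight
End time: 04:01 = 241 minutes from midnight
Difference: 241 - 49 = 192 minutes
That is 3 hours and 12 minutes

192


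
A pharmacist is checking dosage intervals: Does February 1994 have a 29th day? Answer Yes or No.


Year: 1994
Divisible by 4? 1994 / 4 = 498.5 -> No
Not divisible by 4, so NOT a leap year

No


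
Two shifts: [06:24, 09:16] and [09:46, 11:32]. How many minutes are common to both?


Interval A: [384, 556] minutes from midnight
Interval B: [586, 692] minutes from midnight
Overlap start = max(384, 586) = 586
Overlap end = min(556, 692) = 556
End <= start, so the intervals do not overlap: 0 minutes

0


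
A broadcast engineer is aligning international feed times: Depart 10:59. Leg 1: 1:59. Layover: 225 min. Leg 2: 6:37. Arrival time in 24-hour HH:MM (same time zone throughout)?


Depart: 10:59
Leg 1: +119 min -> 12:58
Layover: +225 min -> 16:43
Leg 2: +397 min -> 23:20
Total travel: 741 minutes = 12h 21m
Arrival: 23:20

23:20


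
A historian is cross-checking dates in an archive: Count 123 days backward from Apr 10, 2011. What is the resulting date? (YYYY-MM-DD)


Start: 2011-04-10
Subtracting 123 days
Days already passed in April: 10
After going back through April: 113 more days to subtract
March 2011: 31 days, 82 remaining
February 2011: 28 days, 54 remaining
January 2011: 31 days, 23 remaining
December 2010 has 31 days, need 23
Result: 2010-12-08

2010-12-08


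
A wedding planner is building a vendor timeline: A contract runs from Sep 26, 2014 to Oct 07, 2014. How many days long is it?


Start date: 2014-09-26
End date: 2014-10-07
Sep 2014: +5 days
Oct 2014: +6 days
Total: 11 days

11


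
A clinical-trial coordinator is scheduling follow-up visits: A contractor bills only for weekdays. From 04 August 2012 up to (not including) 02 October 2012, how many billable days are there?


Start: 2012-08-04 (Saturday)
End (exclusive): 2012-10-02 (Tuesday)
Total calendar days: 59
Full weeks: 59 // 7 = 8 -> 40 weekdays
Remaining 3 days starting on Saturday:
  Sat(-), Sun(-), Mon(w) -> 1 weekdays
Total business days: 40 + 1 = 41

41


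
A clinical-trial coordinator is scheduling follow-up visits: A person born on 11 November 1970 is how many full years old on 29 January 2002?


Birth: 1970-11-11
Reference: 2002-01-29
Year difference: 2002 - 1970 = 32
Has birthday (11-11) occurred by 01-29? No
Birthday not yet reached this year -> subtract 1
Age in full years: 31

31


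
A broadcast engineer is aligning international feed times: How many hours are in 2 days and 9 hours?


Days: 2
Extra hours: 9
Hours per day: 24
Days to hours: 2 x 24 = 48
Total: 48 + 9 = 57

57


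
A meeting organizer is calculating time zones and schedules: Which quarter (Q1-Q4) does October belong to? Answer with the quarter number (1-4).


Month: October (month 10)
Q1: January-March (months 1-3)
Q2: April-June (months 4-6)
Q3: July-September (months 7-9)
Q4: October-December (months 10-12)
Month 10 falls in Q4

4


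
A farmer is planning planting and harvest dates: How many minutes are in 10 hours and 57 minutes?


Hours: 10
Minutes: 57
Convert hours to minutes: 10 x 60 = 600
Add remaining minutes: 600 + 57 = 657

657


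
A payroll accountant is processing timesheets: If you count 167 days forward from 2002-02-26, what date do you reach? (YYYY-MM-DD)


Start: 2002-02-26
Adding 167 days
Days remaining in February: 2
After February: 165 days still to add
March 2002: 31 days, 134 remaining
April 2002: 30 days, 104 remaining
May 2002: 31 days, 73 remaining
June 2002: 30 days, 43 remaining
Result: 2002-08-12

2002-08-12


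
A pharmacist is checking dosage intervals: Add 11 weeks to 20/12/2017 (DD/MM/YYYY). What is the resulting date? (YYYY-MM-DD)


Start: 2017-12-20
Weeks to add: 11
Convert to days: 11 x 7 = 77 days
Add 77 days to 2017-12-20
Result: 2018-03-07

2018-03-07


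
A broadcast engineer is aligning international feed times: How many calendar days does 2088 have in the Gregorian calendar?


Year: 2088
Check leap year rules:
Divisible by 4? Yes
Divisible by 100? No
2088 is a leap year
Days: 366

366


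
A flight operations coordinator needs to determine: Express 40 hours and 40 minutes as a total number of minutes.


Hours: 40
Extra minutes: 40
Minutes per hour: 60
Hours to minutes: 40 x 60 = 2400
Total: 2400 + 40 = 2440

2440


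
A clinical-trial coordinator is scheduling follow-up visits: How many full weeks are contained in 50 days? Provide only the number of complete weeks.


Total days: 50
Days per week: 7
Division: 50 / 7 = 7 remainder 1
Complete weeks: 7
Remaining days: 1

7


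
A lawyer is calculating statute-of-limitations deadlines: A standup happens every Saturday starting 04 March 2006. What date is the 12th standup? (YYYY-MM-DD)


First occurrence: 2006-03-04 (occurrence 1)
Each occurrence is 7 days after the previous.
Occurrence 12 is 11 weeks after the first.
11 weeks = 77 days
2006-03-04 + 77 days = 2006-05-20

2006-05-20


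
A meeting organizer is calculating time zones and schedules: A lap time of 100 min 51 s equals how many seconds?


Minutes: 100
Seconds: 51
Convert minutes to seconds: 100 x 60 = 6000
Add remaining seconds: 6000 + 51 = 6051

6051


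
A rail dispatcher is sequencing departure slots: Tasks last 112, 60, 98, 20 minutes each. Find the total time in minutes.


Durations: 112, 60, 98, 20
Running sum: 112
+ 60 = 172
+ 98 = 270
+ 20 = 290
Total duration: 290 minutes
That is 4 hours and 50 minutes

290


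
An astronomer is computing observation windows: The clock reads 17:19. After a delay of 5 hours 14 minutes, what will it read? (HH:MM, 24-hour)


Start time: 17:19
Adding: 5 hours 14 minutes
Minutes: 19 + 14 = 33
Hours: 17 + 5 + 0 = 22
Result: 22:33

22:33


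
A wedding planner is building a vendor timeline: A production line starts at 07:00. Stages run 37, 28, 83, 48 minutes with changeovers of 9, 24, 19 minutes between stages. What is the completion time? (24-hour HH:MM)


Start: 07:00 = 420 min from midnight
  after task 1 (37 min): 07:37
  after break (9 min): 07:46
  after task 2 (28 min): 08:14
  after break (24 min): 08:38
  after task 3 (83 min): 10:01
  after break (19 min): 10:20
  after task 4 (48 min): 11:08
Total elapsed: 248 minutes
End time: 11:08

11:08


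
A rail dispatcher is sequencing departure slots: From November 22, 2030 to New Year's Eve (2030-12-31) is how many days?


Start: November 22, 2030
End: December 31, 2030
Days left in November: 8
December: 31
Sum of remaining months: 31
Total: 8 + 31 = 39

39


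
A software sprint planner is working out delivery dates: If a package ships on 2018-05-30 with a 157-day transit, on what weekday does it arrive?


Start: 2018-05-30 (Wednesday)
Step 1 - find target date: add 157 days
  2018-05-30 + 157 days = 2018-11-03
Step 2 - day of week:
  157 mod 7 = 3
  Wednesday + 3 days -> Saturday
Result: Saturday (2018-11-03)

Saturday


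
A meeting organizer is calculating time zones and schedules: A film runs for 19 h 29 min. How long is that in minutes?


Hours: 19
Minutes: 29
Convert hours to minutes: 19 x 60 = 1140
Add remaining minutes: 1140 + 29 = 1169

1169


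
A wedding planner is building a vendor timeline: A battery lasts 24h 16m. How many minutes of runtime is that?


Hours: 24
Extra minutes: 16
Minutes per hour: 60
Hours to minutes: 24 x 60 = 1440
Total: 1440 + 16 = 1456

1456


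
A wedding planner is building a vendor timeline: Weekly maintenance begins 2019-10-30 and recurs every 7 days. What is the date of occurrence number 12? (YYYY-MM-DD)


First occurrence: 2019-10-30 (occurrence 1)
Each occurrence is 7 days after the previous.
Occurrence 12 is 11 weeks after the first.
11 weeks = 77 days
2019-10-30 + 77 days = 2020-01-15

2020-01-15


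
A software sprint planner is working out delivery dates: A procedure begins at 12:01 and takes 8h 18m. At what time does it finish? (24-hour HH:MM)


Start time: 12:01
Adding: 8 hours 18 minutes
Minutes: 1 + 18 = 19
Hours: 12 + 8 + 0 = 20
Result: 20:19

20:19


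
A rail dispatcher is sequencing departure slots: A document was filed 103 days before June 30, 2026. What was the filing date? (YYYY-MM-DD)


Start: 2026-06-30
Subtracting 103 days
Days already passed in June: 30
After going back through June: 73 more days to subtract
May 2026: 31 days, 42 remaining
April 2026: 30 days, 12 remaining
March 2026 has 31 days, need 12
Result: 2026-03-19

2026-03-19


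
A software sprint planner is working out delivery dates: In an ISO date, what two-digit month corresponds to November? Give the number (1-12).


Calendar month order:
10. October
11. November <--
12. December
November is month number 11

11


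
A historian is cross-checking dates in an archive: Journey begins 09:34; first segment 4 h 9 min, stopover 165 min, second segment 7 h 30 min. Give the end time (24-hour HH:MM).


Depart: 09:34
Leg 1: +249 min -> 13:43
Layover: +165 min -> 16:28
Leg 2: +450 min -> 23:58
Total travel: 864 minutes = 14h 24m
Arrival: 23:58

23:58


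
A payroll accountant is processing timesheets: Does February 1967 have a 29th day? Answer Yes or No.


Year: 1967
Divisible by 4? 1967 / 4 = 491.75 -> No
Not divisible by 4, so NOT a leap year

No


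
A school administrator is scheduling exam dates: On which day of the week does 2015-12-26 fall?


Date: 2015-12-26
January 1, 2015 is a Thursday
Day of year: 360
Offset from Jan 1: 359 days
359 mod 7 = 2
Result: Saturday

Saturday


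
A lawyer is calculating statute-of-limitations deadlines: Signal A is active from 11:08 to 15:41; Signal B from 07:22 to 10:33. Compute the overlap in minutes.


Interval A: [668, 941] minutes from midnight
Interval B: [442, 633] minutes from midnight
Overlap start = max(668, 442) = 668
Overlap end = min(941, 633) = 633
End <= start, so the intervals do not overlap: 0 minutes

0


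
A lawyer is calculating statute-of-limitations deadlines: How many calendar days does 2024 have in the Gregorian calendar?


Year: 2024
Check leap year rules:
Divisible by 4? Yes
Divisible by 100? No
2024 is a leap year
Days: 366

366


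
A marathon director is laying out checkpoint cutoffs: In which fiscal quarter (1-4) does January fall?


Month: January (month 1)
Q1: January-March (months 1-3)
Q2: April-June (months 4-6)
Q3: July-September (months 7-9)
Q4: October-December (months 10-12)
Month 1 falls in Q1

1


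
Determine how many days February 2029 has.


Month: February
Year: 2029
2029 is not a leap year
February has 28 days
Total: 28 days

28


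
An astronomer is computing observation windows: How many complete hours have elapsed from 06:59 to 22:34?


Start: 06:59
End: 22:34
Hour difference: 22 - 6 = 16 hours
Minute difference: 34 - 59 = -25 minutes
Total minutes: 935
Complete hours: 935 / 60 = 15 (remainder 35)

15


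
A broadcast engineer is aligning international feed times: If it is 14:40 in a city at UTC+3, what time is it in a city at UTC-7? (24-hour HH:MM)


Local time: 14:40 at UTC+3 (offset 3h)
Target zone: UTC-7 (offset -7h)
Difference: -7 - (3) = -10 hours
Calculation: 14 + (-10) = 4
Result: 04:40

04:40


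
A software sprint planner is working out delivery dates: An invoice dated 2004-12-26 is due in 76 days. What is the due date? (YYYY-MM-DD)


Start: 2004-12-26
Adding 76 days
Days remaining in December: 5
After December: 71 days still to add
January 2005: 31 days, 40 remaining
February 2005: 28 days, 12 remaining
March 2005 has 31 days, need 12
Result: 2005-03-12

2005-03-12


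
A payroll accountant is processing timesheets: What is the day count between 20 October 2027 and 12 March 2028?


Start date: 2027-10-20
End date: 2028-03-12
Oct 2027: +12 days
Nov 2027: +30 days
Dec 2027: +31 days
... (3 more months)
Total: 144 days

144


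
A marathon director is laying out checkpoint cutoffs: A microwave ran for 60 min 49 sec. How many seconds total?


Minutes: 60
Extra seconds: 49
Seconds per minute: 60
Minutes to seconds: 60 x 60 = 3600
Total: 3600 + 49 = 3649

3649


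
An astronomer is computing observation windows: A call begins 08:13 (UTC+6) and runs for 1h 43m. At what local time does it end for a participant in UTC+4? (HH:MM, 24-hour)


Start: 08:13 in UTC+6
Step 1 - add duration:
  minutes: 13 + 43 = 56
  hours: 8 + 1 + 0 = 9
  end in UTC+6: 09:56
Step 2 - convert UTC+6 -> UTC+4:
  offset difference: 4 - (6) = -2 hours
  9 + (-2) = 7 -> mod 24 = 7
Result: 07:56 in UTC+4

07:56


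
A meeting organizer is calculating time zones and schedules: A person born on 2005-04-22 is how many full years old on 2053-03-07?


Birth: 2005-04-22
Reference: 2053-03-07
Year difference: 2053 - 2005 = 48
Has birthday (04-22) occurred by 03-07? No
Birthday not yet reached this year -> subtract 1
Age in full years: 47

47


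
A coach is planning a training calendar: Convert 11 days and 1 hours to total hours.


Days: 11
Extra hours: 1
Hours per day: 24
Days to hours: 11 x 24 = 264
Total: 264 + 1 = 265

265


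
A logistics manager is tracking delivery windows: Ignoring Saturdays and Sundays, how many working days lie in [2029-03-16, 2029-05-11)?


Start: 2029-03-16 (Friday)
End (exclusive): 2029-05-11 (Friday)
Total calendar days: 56
Full weeks: 56 // 7 = 8 -> 40 weekdays
Remaining 0 days starting on Friday:
Total business days: 40 + 0 = 40

40


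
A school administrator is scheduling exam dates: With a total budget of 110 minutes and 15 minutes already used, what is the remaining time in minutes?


Total budget: 110 minutes
Time used: 15 minutes
Remaining: 110 - 15 = 95 minutes
Percent used: 13.6%
Percent remaining: 86.4%

95


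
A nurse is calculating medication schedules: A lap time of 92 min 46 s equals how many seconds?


Minutes: 92
Seconds: 46
Convert minutes to seconds: 92 x 60 = 5520
Add remaining seconds: 5520 + 46 = 5566

5566


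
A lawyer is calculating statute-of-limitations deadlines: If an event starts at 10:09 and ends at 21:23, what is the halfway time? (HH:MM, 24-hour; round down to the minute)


Start time: 10:09 = 609 minutes from midnight
End time: 21:23 = 1283 minutes from midnight
Sum: 609 + 1283 = 1892
Midpoint: 1892 / 2 = 946 minutes
Convert: 946 / 60 = 15 hours, 46 minutes
Result: 15:46

15:46


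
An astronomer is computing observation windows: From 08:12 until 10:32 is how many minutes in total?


Start time: 08:12 = 492 minutes from midnight
End time: 10:32 = 632 minutes from midnight
Difference: 632 - 492 = 140 minutes
That is 2 hours and 20 minutes

140


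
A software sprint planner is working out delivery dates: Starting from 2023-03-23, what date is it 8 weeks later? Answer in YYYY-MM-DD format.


Start: 2023-03-23
Weeks to add: 8
Convert to days: 8 x 7 = 56 days
Add 56 days to 2023-03-23
Result: 2023-05-18

2023-05-18


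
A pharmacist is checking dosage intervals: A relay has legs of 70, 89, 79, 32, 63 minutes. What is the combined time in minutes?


Durations: 70, 89, 79, 32, 63
Running sum: 70
+ 89 = 159
+ 79 = 238
+ 32 = 270
+ 63 = 333
Total duration: 333 minutes
That is 5 hours and 33 minutes

333


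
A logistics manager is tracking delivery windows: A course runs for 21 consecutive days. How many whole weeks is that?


Total days: 21
Days per week: 7
Division: 21 / 7 = 3 remainder 0
Complete weeks: 3
Remaining days: 0

3


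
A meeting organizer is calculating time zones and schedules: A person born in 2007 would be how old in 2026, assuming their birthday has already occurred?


Birth year: 2007
Current year: 2026
Age = current year - birth year
Age = 2026 - 2007 = 19

19


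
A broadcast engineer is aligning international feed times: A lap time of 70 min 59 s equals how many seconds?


Minutes: 70
Seconds: 59
Convert minutes to seconds: 70 x 60 = 4200
Add remaining seconds: 4200 + 59 = 4259

4259


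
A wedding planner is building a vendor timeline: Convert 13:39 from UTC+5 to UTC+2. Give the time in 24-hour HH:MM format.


Local time: 13:39 at UTC+5 (offset 5h)
Target zone: UTC+2 (offset 2h)
Difference: 2 - (5) = -3 hours
Calculation: 13 + (-3) = 10
Result: 10:39

10:39


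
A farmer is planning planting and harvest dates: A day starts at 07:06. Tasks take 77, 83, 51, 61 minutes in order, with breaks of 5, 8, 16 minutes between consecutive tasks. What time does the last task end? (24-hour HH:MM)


Start: 07:06 = 426 min from midnight
  after task 1 (77 min): 08:23
  after break (5 min): 08:28
  after task 2 (83 min): 09:51
  after break (8 min): 09:59
  after task 3 (51 min): 10:50
  after break (16 min): 11:06
  after task 4 (61 min): 12:07
Total elapsed: 301 minutes
End time: 12:07

12:07


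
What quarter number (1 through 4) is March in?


Month: March (month 3)
Q1: January-March (months 1-3)
Q2: April-June (months 4-6)
Q3: July-September (months 7-9)
Q4: October-December (months 10-12)
Month 3 falls in Q1

1


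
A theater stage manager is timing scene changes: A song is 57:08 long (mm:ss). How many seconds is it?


Minutes: 57
Extra seconds: 8
Seconds per minute: 60
Minutes to seconds: 57 x 60 = 3420
Total: 3420 + 8 = 3428

3428


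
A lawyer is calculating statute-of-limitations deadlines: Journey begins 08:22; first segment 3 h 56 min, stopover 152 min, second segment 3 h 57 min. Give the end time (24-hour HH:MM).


Depart: 08:22
Leg 1: +236 min -> 12:18
Layover: +152 min -> 14:50
Leg 2: +237 min -> 18:47
Total travel: 625 minutes = 10h 25m
Arrival: 18:47

18:47


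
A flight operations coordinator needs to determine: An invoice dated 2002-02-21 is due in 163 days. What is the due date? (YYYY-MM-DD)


Start: 2002-02-21
Adding 163 days
Days remaining in February: 7
After February: 156 days still to add
March 2002: 31 days, 125 remaining
April 2002: 30 days, 95 remaining
May 2002: 31 days, 64 remaining
June 2002: 30 days, 34 remaining
Result: 2002-08-03

2002-08-03


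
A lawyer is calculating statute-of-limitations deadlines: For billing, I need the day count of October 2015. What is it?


Month: October
Year: 2015
October is a 31-day month
Total: 31 days

31


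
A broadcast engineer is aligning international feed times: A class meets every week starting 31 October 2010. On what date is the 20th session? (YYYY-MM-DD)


First occurrence: 2010-10-31 (occurrence 1)
Each occurrence is 7 days after the previous.
Occurrence 20 is 19 weeks after the first.
19 weeks = 133 days
2010-10-31 + 133 days = 2011-03-13

2011-03-13


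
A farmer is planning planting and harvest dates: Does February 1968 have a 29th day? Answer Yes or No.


Year: 1968
Divisible by 4? 1968 / 4 = 492.0 -> Yes
Divisible by 100? 1968 / 100 = 19.68 -> No
Divisible by 4 but not 100, so it IS a leap year

Yes


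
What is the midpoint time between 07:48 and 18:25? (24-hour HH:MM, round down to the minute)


Start time: 07:48 = 468 minutes from midnight
End time: 18:25 = 1105 minutes from midnight
Sum: 468 + 1105 = 1573
Midpoint: 1573 / 2 = 786 minutes
Convert: 786 / 60 = 13 hours, 6 minutes
Result: 13:06

13:06


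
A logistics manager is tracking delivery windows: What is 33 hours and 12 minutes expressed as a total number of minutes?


Hours: 33
Minutes: 12
Convert hours to minutes: 33 x 60 = 1980
Add remaining minutes: 1980 + 12 = 1992

1992


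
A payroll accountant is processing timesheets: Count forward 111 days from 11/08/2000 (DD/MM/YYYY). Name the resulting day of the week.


Start: 2000-08-11 (Friday)
Step 1 - find target date: add 111 days
  2000-08-11 + 111 days = 2000-11-30
Step 2 - day of week:
  111 mod 7 = 6
  Friday + 6 days -> Thursday
Result: Thursday (2000-11-30)

Thursday
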